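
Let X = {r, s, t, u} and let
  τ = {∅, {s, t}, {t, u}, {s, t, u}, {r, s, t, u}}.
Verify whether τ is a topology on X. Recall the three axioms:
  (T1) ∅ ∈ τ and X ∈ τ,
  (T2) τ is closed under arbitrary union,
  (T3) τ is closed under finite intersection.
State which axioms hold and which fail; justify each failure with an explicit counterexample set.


τ is NOT a topology on X.

Axiom (T1): ∅ ∈ τ? Yes; X ∈ τ? Yes.
Axiom (T2/T3): check pairwise unions and intersections of members of τ.
Counterexample for (T3): {s, t} ∩ {t, u} = {t} ∉ τ. Therefore τ is NOT a topology.


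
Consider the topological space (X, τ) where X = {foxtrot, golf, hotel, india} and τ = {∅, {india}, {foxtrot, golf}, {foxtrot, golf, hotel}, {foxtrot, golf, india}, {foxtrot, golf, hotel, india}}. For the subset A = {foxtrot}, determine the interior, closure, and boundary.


int(A) = ∅, cl(A) = {foxtrot, golf, hotel}, ∂A = {foxtrot, golf, hotel}.

Closed sets in (X, τ) are complements of opens:
  closed(X, τ) = {∅, {hotel}, {india}, {hotel, india}, {foxtrot, golf, hotel}, {foxtrot, golf, hotel, india}}.
int(A) = ⋃ {U ∈ τ : U ⊆ A}. Opens contained in A: ∅.
Taking the union of these: int(A) = ∅.
cl(A) = ⋂ {C closed : A ⊆ C}. Closed sets containing A: {foxtrot, golf, hotel}, {foxtrot, golf, hotel, india}.
Intersecting these: cl(A) = {foxtrot, golf, hotel}.
∂A = cl(A) ∖ int(A) = {foxtrot, golf, hotel} ∖ ∅ = {foxtrot, golf, hotel}.


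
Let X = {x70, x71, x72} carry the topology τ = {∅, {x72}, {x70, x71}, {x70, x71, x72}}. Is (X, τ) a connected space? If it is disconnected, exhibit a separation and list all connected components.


(X, τ) is disconnected; components = [{x72}, {x70, x71}].

Find clopen sets (U ∈ τ with X ∖ U ∈ τ):
  U = ∅, X ∖ U = {x70, x71, x72} — both open, so U is clopen.
  U = {x72}, X ∖ U = {x70, x71} — both open, so U is clopen.
  U = {x70, x71}, X ∖ U = {x72} — both open, so U is clopen.
  U = {x70, x71, x72}, X ∖ U = ∅ — both open, so U is clopen.
Nontrivial clopen(s) exist: e.g. {x72}. So (X, τ) is disconnected.
Compute connected components by grouping points that agree on all clopens:
  component: {x72}
  component: {x70, x71}


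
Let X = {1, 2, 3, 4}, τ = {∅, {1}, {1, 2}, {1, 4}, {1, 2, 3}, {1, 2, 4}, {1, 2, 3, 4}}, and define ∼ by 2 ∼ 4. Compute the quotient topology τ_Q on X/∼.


X/∼ = {[1], [2=4], [3]}; |τ_Q| = 4.

Equivalence classes: [1], [2=4], [3].
Quotient map π: X → X/∼ sends 1 ↦ [1], 2 ↦ [2=4], 3 ↦ [3], 4 ↦ [2=4].
For each subset V ⊆ X/∼, compute π^{-1}(V) ⊆ X and check whether π^{-1}(V) ∈ τ. V is open in τ_Q iff π^{-1}(V) ∈ τ.
  V = {}: π^{-1}(V) = ∅ ∈ τ ✓.
  V = {[1]}: π^{-1}(V) = {1} ∈ τ ✓.
  V = {[2=4]}: π^{-1}(V) = {2, 4} ∉ τ ✗.
  V = {[1], [2=4]}: π^{-1}(V) = {1, 2, 4} ∈ τ ✓.
  V = {[3]}: π^{-1}(V) = {3} ∉ τ ✗.
  V = {[1], [3]}: π^{-1}(V) = {1, 3} ∉ τ ✗.
  V = {[2=4], [3]}: π^{-1}(V) = {2, 3, 4} ∉ τ ✗.
  V = {[1], [2=4], [3]}: π^{-1}(V) = {1, 2, 3, 4} ∈ τ ✓.
Open sets in the quotient: τ_Q = {{}, {[1]}, {[1], [2=4]}, {[1], [2=4], [3]}} (4 elements).


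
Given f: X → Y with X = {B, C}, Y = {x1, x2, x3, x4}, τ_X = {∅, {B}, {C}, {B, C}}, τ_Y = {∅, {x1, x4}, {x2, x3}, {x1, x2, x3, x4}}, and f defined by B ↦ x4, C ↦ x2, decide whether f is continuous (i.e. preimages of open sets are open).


f IS continuous.

Compute f^{-1}(U) for each U ∈ τ_Y:
  U = ∅: f^{-1}(U) = ∅ ∈ τ_X ✓.
  U = {x1, x4}: f^{-1}(U) = {B} ∈ τ_X ✓.
  U = {x2, x3}: f^{-1}(U) = {C} ∈ τ_X ✓.
  U = {x1, x2, x3, x4}: f^{-1}(U) = {B, C} ∈ τ_X ✓.
Every preimage lies in τ_X, so f IS continuous.


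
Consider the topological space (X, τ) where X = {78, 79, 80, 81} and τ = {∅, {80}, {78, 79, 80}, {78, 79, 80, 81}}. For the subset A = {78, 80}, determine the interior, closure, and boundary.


int(A) = {80}, cl(A) = {78, 79, 80, 81}, ∂A = {78, 79, 81}.

Closed sets in (X, τ) are complements of opens:
  closed(X, τ) = {∅, {81}, {78, 79, 81}, {78, 79, 80, 81}}.
int(A) = ⋃ {U ∈ τ : U ⊆ A}. Opens contained in A: ∅, {80}.
Taking the union of these: int(A) = {80}.
cl(A) = ⋂ {C closed : A ⊆ C}. Closed sets containing A: {78, 79, 80, 81}.
Intersecting these: cl(A) = {78, 79, 80, 81}.
∂A = cl(A) ∖ int(A) = {78, 79, 80, 81} ∖ {80} = {78, 79, 81}.


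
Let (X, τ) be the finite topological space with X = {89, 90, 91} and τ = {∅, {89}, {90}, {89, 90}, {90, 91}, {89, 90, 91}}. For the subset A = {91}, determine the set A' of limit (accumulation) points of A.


A' = ∅

For each x ∈ X, list the open sets U ∈ τ with x ∈ U, then check whether U ∩ (A ∖ {x}) ≠ ∅ for every such U.
  x = 89: open {89} ∋ x has {89} ∩ (A ∖ {89}) = ∅, so x is NOT a limit point.
  x = 90: open {90} ∋ x has {90} ∩ (A ∖ {90}) = ∅, so x is NOT a limit point.
  x = 91: open {90, 91} ∋ x has {90, 91} ∩ (A ∖ {91}) = ∅, so x is NOT a limit point.
Collecting: A' = ∅.


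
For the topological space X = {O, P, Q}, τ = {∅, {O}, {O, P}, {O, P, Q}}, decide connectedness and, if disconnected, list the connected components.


(X, τ) is connected.

Find clopen sets (U ∈ τ with X ∖ U ∈ τ):
  U = ∅, X ∖ U = {O, P, Q} — both open, so U is clopen.
  U = {O, P, Q}, X ∖ U = ∅ — both open, so U is clopen.
Only trivial clopens (∅ and X) exist, so (X, τ) is connected.
Compute connected components by grouping points that agree on all clopens:
  component: {O, P, Q}


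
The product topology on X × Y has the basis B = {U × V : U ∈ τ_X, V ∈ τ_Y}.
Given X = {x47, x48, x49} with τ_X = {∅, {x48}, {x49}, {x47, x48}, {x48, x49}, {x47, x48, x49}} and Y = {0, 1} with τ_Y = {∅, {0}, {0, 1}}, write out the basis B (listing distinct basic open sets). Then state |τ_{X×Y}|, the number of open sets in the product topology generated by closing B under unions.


Basis B = {∅ × ∅, {x48} × {0}, {x49} × {0}, {x47, x48} × {0}, {x48} × {0, 1}, {x48, x49} × {0}, {x49} × {0, 1}, {x47, x48, x49} × {0}, {x47, x48} × {0, 1}, {x48, x49} × {0, 1}, {x47, x48, x49} × {0, 1}}; |τ_{X×Y}| = 18.

Enumerate products U × V with U ∈ τ_X, V ∈ τ_Y (deduplicated):
  ∅ × ∅ = {} (∅)
  {x48} × {0} = {(x48,0)}
  {x49} × {0} = {(x49,0)}
  {x47, x48} × {0} = {(x47,0), (x48,0)}
  {x48} × {0, 1} = {(x48,0), (x48,1)}
  {x48, x49} × {0} = {(x48,0), (x49,0)}
  {x49} × {0, 1} = {(x49,0), (x49,1)}
  {x47, x48, x49} × {0} = {(x47,0), (x48,0), (x49,0)}
  {x47, x48} × {0, 1} = {(x47,0), (x47,1), (x48,0), (x48,1)}
  {x48, x49} × {0, 1} = {(x48,0), (x48,1), (x49,0), (x49,1)}
  {x47, x48, x49} × {0, 1} = {(x47,0), (x47,1), (x48,0), (x48,1), (x49,0), (x49,1)}
These 11 distinct sets form the basis B.
Close under arbitrary unions to get τ_{X×Y}; counting gives |τ_{X×Y}| = 18.


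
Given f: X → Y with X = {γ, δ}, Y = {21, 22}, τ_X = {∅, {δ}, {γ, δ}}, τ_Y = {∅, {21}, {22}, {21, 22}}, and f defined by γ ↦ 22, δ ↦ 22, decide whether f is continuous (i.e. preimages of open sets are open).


f IS continuous.

Compute f^{-1}(U) for each U ∈ τ_Y:
  U = ∅: f^{-1}(U) = ∅ ∈ τ_X ✓.
  U = {21}: f^{-1}(U) = ∅ ∈ τ_X ✓.
  U = {22}: f^{-1}(U) = {γ, δ} ∈ τ_X ✓.
  U = {21, 22}: f^{-1}(U) = {γ, δ} ∈ τ_X ✓.
Every preimage lies in τ_X, so f IS continuous.


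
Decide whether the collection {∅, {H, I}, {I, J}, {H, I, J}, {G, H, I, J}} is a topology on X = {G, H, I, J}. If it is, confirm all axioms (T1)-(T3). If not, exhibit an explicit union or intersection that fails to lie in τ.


τ is NOT a topology on X.

Axiom (T1): ∅ ∈ τ? Yes; X ∈ τ? Yes.
Axiom (T2/T3): check pairwise unions and intersections of members of τ.
Counterexample for (T3): {H, I} ∩ {I, J} = {I} ∉ τ. Therefore τ is NOT a topology.


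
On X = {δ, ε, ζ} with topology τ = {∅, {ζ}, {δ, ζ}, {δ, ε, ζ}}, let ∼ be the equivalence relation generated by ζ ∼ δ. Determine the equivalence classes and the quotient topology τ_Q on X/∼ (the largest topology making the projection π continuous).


X/∼ = {[δ=ζ], [ε]}; |τ_Q| = 3.

Equivalence classes: [δ=ζ], [ε].
Quotient map π: X → X/∼ sends δ ↦ [δ=ζ], ε ↦ [ε], ζ ↦ [δ=ζ].
For each subset V ⊆ X/∼, compute π^{-1}(V) ⊆ X and check whether π^{-1}(V) ∈ τ. V is open in τ_Q iff π^{-1}(V) ∈ τ.
  V = {}: π^{-1}(V) = ∅ ∈ τ ✓.
  V = {[δ=ζ]}: π^{-1}(V) = {δ, ζ} ∈ τ ✓.
  V = {[ε]}: π^{-1}(V) = {ε} ∉ τ ✗.
  V = {[δ=ζ], [ε]}: π^{-1}(V) = {δ, ε, ζ} ∈ τ ✓.
Open sets in the quotient: τ_Q = {{}, {[δ=ζ]}, {[δ=ζ], [ε]}} (3 elements).


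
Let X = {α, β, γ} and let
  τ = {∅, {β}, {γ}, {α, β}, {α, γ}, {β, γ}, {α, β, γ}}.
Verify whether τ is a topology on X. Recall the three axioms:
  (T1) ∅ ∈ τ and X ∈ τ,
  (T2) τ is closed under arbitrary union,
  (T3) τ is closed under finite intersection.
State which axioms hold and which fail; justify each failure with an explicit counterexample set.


τ is NOT a topology on X.

Axiom (T1): ∅ ∈ τ? Yes; X ∈ τ? Yes.
Axiom (T2/T3): check pairwise unions and intersections of members of τ.
Counterexample for (T3): {α, β} ∩ {α, γ} = {α} ∉ τ. Therefore τ is NOT a topology.


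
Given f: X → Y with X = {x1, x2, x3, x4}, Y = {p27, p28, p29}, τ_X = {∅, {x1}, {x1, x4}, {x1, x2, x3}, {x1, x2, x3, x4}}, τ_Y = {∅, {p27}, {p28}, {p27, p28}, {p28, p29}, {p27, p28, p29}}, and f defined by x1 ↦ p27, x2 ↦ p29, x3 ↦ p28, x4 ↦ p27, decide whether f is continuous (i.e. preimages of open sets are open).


f is NOT continuous.

Compute f^{-1}(U) for each U ∈ τ_Y:
  U = ∅: f^{-1}(U) = ∅ ∈ τ_X ✓.
  U = {p27}: f^{-1}(U) = {x1, x4} ∈ τ_X ✓.
  U = {p28}: f^{-1}(U) = {x3} ∉ τ_X ✗.
  U = {p27, p28}: f^{-1}(U) = {x1, x3, x4} ∉ τ_X ✗.
  U = {p28, p29}: f^{-1}(U) = {x2, x3} ∉ τ_X ✗.
  U = {p27, p28, p29}: f^{-1}(U) = {x1, x2, x3, x4} ∈ τ_X ✓.
Found U = {p28} with f^{-1}(U) = {x3} not in τ_X. Therefore f is NOT continuous.


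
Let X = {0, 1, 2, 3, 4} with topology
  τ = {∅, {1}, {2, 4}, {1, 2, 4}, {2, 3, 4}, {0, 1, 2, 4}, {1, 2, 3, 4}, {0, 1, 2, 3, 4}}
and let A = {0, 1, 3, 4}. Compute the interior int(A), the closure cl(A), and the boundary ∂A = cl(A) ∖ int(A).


int(A) = {1}, cl(A) = {0, 1, 2, 3, 4}, ∂A = {0, 2, 3, 4}.

Closed sets in (X, τ) are complements of opens:
  closed(X, τ) = {∅, {0}, {3}, {0, 1}, {0, 3}, {0, 1, 3}, {0, 2, 3, 4}, {0, 1, 2, 3, 4}}.
int(A) = ⋃ {U ∈ τ : U ⊆ A}. Opens contained in A: ∅, {1}.
Taking the union of these: int(A) = {1}.
cl(A) = ⋂ {C closed : A ⊆ C}. Closed sets containing A: {0, 1, 2, 3, 4}.
Intersecting these: cl(A) = {0, 1, 2, 3, 4}.
∂A = cl(A) ∖ int(A) = {0, 1, 2, 3, 4} ∖ {1} = {0, 2, 3, 4}.


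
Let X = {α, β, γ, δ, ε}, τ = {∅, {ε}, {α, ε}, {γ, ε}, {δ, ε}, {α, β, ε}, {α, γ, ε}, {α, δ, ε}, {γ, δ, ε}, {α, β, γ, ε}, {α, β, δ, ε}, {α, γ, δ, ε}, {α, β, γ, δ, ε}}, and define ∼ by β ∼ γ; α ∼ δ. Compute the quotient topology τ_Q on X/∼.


X/∼ = {[α=δ], [β=γ], [ε]}; |τ_Q| = 4.

Equivalence classes: [α=δ], [β=γ], [ε].
Quotient map π: X → X/∼ sends α ↦ [α=δ], β ↦ [β=γ], γ ↦ [β=γ], δ ↦ [α=δ], ε ↦ [ε].
For each subset V ⊆ X/∼, compute π^{-1}(V) ⊆ X and check whether π^{-1}(V) ∈ τ. V is open in τ_Q iff π^{-1}(V) ∈ τ.
  V = {}: π^{-1}(V) = ∅ ∈ τ ✓.
  V = {[α=δ]}: π^{-1}(V) = {α, δ} ∉ τ ✗.
  V = {[β=γ]}: π^{-1}(V) = {β, γ} ∉ τ ✗.
  V = {[α=δ], [β=γ]}: π^{-1}(V) = {α, β, γ, δ} ∉ τ ✗.
  V = {[ε]}: π^{-1}(V) = {ε} ∈ τ ✓.
  V = {[α=δ], [ε]}: π^{-1}(V) = {α, δ, ε} ∈ τ ✓.
  V = {[β=γ], [ε]}: π^{-1}(V) = {β, γ, ε} ∉ τ ✗.
  V = {[α=δ], [β=γ], [ε]}: π^{-1}(V) = {α, β, γ, δ, ε} ∈ τ ✓.
Open sets in the quotient: τ_Q = {{}, {[ε]}, {[α=δ], [ε]}, {[α=δ], [β=γ], [ε]}} (4 elements).


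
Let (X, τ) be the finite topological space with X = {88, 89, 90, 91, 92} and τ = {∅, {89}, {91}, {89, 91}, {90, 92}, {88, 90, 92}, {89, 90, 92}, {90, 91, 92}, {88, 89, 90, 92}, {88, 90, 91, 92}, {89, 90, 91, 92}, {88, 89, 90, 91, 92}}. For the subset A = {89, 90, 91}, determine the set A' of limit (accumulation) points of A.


A' = {88, 92}

For each x ∈ X, list the open sets U ∈ τ with x ∈ U, then check whether U ∩ (A ∖ {x}) ≠ ∅ for every such U.
  x = 88: opens ∋ x are {88, 90, 92}, {88, 89, 90, 92}, {88, 90, 91, 92}, {88, 89, 90, 91, 92}; each meets A ∖ {88}, so x IS a limit point.
  x = 89: open {89} ∋ x has {89} ∩ (A ∖ {89}) = ∅, so x is NOT a limit point.
  x = 90: open {90, 92} ∋ x has {90, 92} ∩ (A ∖ {90}) = ∅, so x is NOT a limit point.
  x = 91: open {91} ∋ x has {91} ∩ (A ∖ {91}) = ∅, so x is NOT a limit point.
  x = 92: opens ∋ x are {90, 92}, {88, 90, 92}, {89, 90, 92}, {90, 91, 92}, {88, 89, 90, 92}, {88, 90, 91, 92}, {89, 90, 91, 92}, {88, 89, 90, 91, 92}; each meets A ∖ {92}, so x IS a limit point.
Collecting: A' = {88, 92}.


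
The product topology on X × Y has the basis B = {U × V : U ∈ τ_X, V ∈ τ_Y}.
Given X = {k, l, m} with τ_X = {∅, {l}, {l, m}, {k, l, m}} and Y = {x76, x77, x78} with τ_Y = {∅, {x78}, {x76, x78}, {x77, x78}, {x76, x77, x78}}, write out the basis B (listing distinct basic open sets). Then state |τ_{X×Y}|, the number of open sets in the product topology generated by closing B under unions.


Basis B = {∅ × ∅, {l} × {x78}, {l} × {x76, x78}, {l} × {x77, x78}, {l, m} × {x78}, {k, l, m} × {x78}, {l} × {x76, x77, x78}, {l, m} × {x76, x78}, {l, m} × {x77, x78}, {k, l, m} × {x76, x78}, {k, l, m} × {x77, x78}, {l, m} × {x76, x77, x78}, {k, l, m} × {x76, x77, x78}}; |τ_{X×Y}| = 30.

Enumerate products U × V with U ∈ τ_X, V ∈ τ_Y (deduplicated):
  ∅ × ∅ = {} (∅)
  {l} × {x78} = {(l,x78)}
  {l} × {x76, x78} = {(l,x76), (l,x78)}
  {l} × {x77, x78} = {(l,x77), (l,x78)}
  {l, m} × {x78} = {(l,x78), (m,x78)}
  {k, l, m} × {x78} = {(k,x78), (l,x78), (m,x78)}
  {l} × {x76, x77, x78} = {(l,x76), (l,x77), (l,x78)}
  {l, m} × {x76, x78} = {(l,x76), (l,x78), (m,x76), (m,x78)}
  {l, m} × {x77, x78} = {(l,x77), (l,x78), (m,x77), (m,x78)}
  {k, l, m} × {x76, x78} = {(k,x76), (k,x78), (l,x76), (l,x78), (m,x76), (m,x78)}
  {k, l, m} × {x77, x78} = {(k,x77), (k,x78), (l,x77), (l,x78), (m,x77), (m,x78)}
  {l, m} × {x76, x77, x78} = {(l,x76), (l,x77), (l,x78), (m,x76), (m,x77), (m,x78)}
  {k, l, m} × {x76, x77, x78} = {(k,x76), (k,x77), (k,x78), (l,x76), (l,x77), (l,x78), (m,x76), (m,x77), (m,x78)}
These 13 distinct sets form the basis B.
Close under arbitrary unions to get τ_{X×Y}; counting gives |τ_{X×Y}| = 30.


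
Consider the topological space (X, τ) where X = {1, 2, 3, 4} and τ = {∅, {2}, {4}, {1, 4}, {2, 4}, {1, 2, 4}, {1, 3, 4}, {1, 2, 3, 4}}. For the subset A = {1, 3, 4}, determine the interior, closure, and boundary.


int(A) = {1, 3, 4}, cl(A) = {1, 3, 4}, ∂A = ∅.

Closed sets in (X, τ) are complements of opens:
  closed(X, τ) = {∅, {2}, {3}, {1, 3}, {2, 3}, {1, 2, 3}, {1, 3, 4}, {1, 2, 3, 4}}.
int(A) = ⋃ {U ∈ τ : U ⊆ A}. Opens contained in A: ∅, {4}, {1, 4}, {1, 3, 4}.
Taking the union of these: int(A) = {1, 3, 4}.
cl(A) = ⋂ {C closed : A ⊆ C}. Closed sets containing A: {1, 3, 4}, {1, 2, 3, 4}.
Intersecting these: cl(A) = {1, 3, 4}.
∂A = cl(A) ∖ int(A) = {1, 3, 4} ∖ {1, 3, 4} = ∅.


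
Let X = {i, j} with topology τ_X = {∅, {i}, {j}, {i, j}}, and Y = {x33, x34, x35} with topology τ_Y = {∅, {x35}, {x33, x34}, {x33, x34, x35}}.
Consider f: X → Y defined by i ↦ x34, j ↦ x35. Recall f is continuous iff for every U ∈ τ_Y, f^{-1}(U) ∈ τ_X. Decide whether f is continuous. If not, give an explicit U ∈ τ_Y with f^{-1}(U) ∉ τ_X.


f IS continuous.

Compute f^{-1}(U) for each U ∈ τ_Y:
  U = ∅: f^{-1}(U) = ∅ ∈ τ_X ✓.
  U = {x35}: f^{-1}(U) = {j} ∈ τ_X ✓.
  U = {x33, x34}: f^{-1}(U) = {i} ∈ τ_X ✓.
  U = {x33, x34, x35}: f^{-1}(U) = {i, j} ∈ τ_X ✓.
Every preimage lies in τ_X, so f IS continuous.


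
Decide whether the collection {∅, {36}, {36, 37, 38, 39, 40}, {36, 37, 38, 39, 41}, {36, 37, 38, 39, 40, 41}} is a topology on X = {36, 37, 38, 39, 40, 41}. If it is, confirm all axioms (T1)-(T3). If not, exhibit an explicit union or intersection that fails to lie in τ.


τ is NOT a topology on X.

Axiom (T1): ∅ ∈ τ? Yes; X ∈ τ? Yes.
Axiom (T2/T3): check pairwise unions and intersections of members of τ.
Counterexample for (T3): {36, 37, 38, 39, 40} ∩ {36, 37, 38, 39, 41} = {36, 37, 38, 39} ∉ τ. Therefore τ is NOT a topology.


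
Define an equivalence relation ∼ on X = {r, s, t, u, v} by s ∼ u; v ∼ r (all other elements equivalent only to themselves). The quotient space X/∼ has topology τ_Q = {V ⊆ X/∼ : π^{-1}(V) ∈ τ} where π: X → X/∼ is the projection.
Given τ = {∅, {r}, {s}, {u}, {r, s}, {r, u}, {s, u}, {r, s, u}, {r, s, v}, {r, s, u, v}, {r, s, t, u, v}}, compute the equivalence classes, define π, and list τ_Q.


X/∼ = {[r=v], [s=u], [t]}; |τ_Q| = 4.

Equivalence classes: [r=v], [s=u], [t].
Quotient map π: X → X/∼ sends r ↦ [r=v], s ↦ [s=u], t ↦ [t], u ↦ [s=u], v ↦ [r=v].
For each subset V ⊆ X/∼, compute π^{-1}(V) ⊆ X and check whether π^{-1}(V) ∈ τ. V is open in τ_Q iff π^{-1}(V) ∈ τ.
  V = {}: π^{-1}(V) = ∅ ∈ τ ✓.
  V = {[r=v]}: π^{-1}(V) = {r, v} ∉ τ ✗.
  V = {[s=u]}: π^{-1}(V) = {s, u} ∈ τ ✓.
  V = {[r=v], [s=u]}: π^{-1}(V) = {r, s, u, v} ∈ τ ✓.
  V = {[t]}: π^{-1}(V) = {t} ∉ τ ✗.
  V = {[r=v], [t]}: π^{-1}(V) = {r, t, v} ∉ τ ✗.
  V = {[s=u], [t]}: π^{-1}(V) = {s, t, u} ∉ τ ✗.
  V = {[r=v], [s=u], [t]}: π^{-1}(V) = {r, s, t, u, v} ∈ τ ✓.
Open sets in the quotient: τ_Q = {{}, {[s=u]}, {[r=v], [s=u]}, {[r=v], [s=u], [t]}} (4 elements).


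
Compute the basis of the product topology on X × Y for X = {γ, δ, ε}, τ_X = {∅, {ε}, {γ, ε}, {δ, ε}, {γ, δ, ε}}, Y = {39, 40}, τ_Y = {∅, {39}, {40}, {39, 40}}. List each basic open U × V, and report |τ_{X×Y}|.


Basis B = {∅ × ∅, {ε} × {39}, {ε} × {40}, {γ, ε} × {39}, {γ, ε} × {40}, {δ, ε} × {39}, {δ, ε} × {40}, {ε} × {39, 40}, {γ, δ, ε} × {39}, {γ, δ, ε} × {40}, {γ, ε} × {39, 40}, {δ, ε} × {39, 40}, {γ, δ, ε} × {39, 40}}; |τ_{X×Y}| = 25.

Enumerate products U × V with U ∈ τ_X, V ∈ τ_Y (deduplicated):
  ∅ × ∅ = {} (∅)
  {ε} × {39} = {(ε,39)}
  {ε} × {40} = {(ε,40)}
  {γ, ε} × {39} = {(γ,39), (ε,39)}
  {γ, ε} × {40} = {(γ,40), (ε,40)}
  {δ, ε} × {39} = {(δ,39), (ε,39)}
  {δ, ε} × {40} = {(δ,40), (ε,40)}
  {ε} × {39, 40} = {(ε,39), (ε,40)}
  {γ, δ, ε} × {39} = {(γ,39), (δ,39), (ε,39)}
  {γ, δ, ε} × {40} = {(γ,40), (δ,40), (ε,40)}
  {γ, ε} × {39, 40} = {(γ,39), (γ,40), (ε,39), (ε,40)}
  {δ, ε} × {39, 40} = {(δ,39), (δ,40), (ε,39), (ε,40)}
  {γ, δ, ε} × {39, 40} = {(γ,39), (γ,40), (δ,39), (δ,40), (ε,39), (ε,40)}
These 13 distinct sets form the basis B.
Close under arbitrary unions to get τ_{X×Y}; counting gives |τ_{X×Y}| = 25.


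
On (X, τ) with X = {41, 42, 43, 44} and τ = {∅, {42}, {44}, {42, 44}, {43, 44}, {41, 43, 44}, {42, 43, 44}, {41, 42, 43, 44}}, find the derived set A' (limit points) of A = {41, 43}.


A' = {41}

For each x ∈ X, list the open sets U ∈ τ with x ∈ U, then check whether U ∩ (A ∖ {x}) ≠ ∅ for every such U.
  x = 41: opens ∋ x are {41, 43, 44}, {41, 42, 43, 44}; each meets A ∖ {41}, so x IS a limit point.
  x = 42: open {42} ∋ x has {42} ∩ (A ∖ {42}) = ∅, so x is NOT a limit point.
  x = 43: open {43, 44} ∋ x has {43, 44} ∩ (A ∖ {43}) = ∅, so x is NOT a limit point.
  x = 44: open {44} ∋ x has {44} ∩ (A ∖ {44}) = ∅, so x is NOT a limit point.
Collecting: A' = {41}.


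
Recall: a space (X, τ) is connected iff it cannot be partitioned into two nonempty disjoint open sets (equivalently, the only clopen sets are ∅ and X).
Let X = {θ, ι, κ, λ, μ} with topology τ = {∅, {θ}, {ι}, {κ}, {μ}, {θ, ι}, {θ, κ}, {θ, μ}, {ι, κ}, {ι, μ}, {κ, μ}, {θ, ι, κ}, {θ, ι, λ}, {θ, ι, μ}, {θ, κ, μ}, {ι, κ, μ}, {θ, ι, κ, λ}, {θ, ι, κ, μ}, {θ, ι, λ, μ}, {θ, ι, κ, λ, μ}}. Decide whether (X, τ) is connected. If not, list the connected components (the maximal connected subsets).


(X, τ) is disconnected; components = [{κ}, {μ}, {θ, ι, λ}].

Find clopen sets (U ∈ τ with X ∖ U ∈ τ):
  U = ∅, X ∖ U = {θ, ι, κ, λ, μ} — both open, so U is clopen.
  U = {κ}, X ∖ U = {θ, ι, λ, μ} — both open, so U is clopen.
  U = {μ}, X ∖ U = {θ, ι, κ, λ} — both open, so U is clopen.
  U = {κ, μ}, X ∖ U = {θ, ι, λ} — both open, so U is clopen.
  U = {θ, ι, λ}, X ∖ U = {κ, μ} — both open, so U is clopen.
  U = {θ, ι, κ, λ}, X ∖ U = {μ} — both open, so U is clopen.
  U = {θ, ι, λ, μ}, X ∖ U = {κ} — both open, so U is clopen.
  U = {θ, ι, κ, λ, μ}, X ∖ U = ∅ — both open, so U is clopen.
Nontrivial clopen(s) exist: e.g. {μ}. So (X, τ) is disconnected.
Compute connected components by grouping points that agree on all clopens:
  component: {κ}
  component: {μ}
  component: {θ, ι, λ}


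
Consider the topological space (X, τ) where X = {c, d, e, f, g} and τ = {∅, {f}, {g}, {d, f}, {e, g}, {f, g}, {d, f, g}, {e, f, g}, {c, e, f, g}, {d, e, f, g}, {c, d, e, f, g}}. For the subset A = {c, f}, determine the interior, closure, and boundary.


int(A) = {f}, cl(A) = {c, d, f}, ∂A = {c, d}.

Closed sets in (X, τ) are complements of opens:
  closed(X, τ) = {∅, {c}, {d}, {c, d}, {c, e}, {c, d, e}, {c, d, f}, {c, e, g}, {c, d, e, f}, {c, d, e, g}, {c, d, e, f, g}}.
int(A) = ⋃ {U ∈ τ : U ⊆ A}. Opens contained in A: ∅, {f}.
Taking the union of these: int(A) = {f}.
cl(A) = ⋂ {C closed : A ⊆ C}. Closed sets containing A: {c, d, f}, {c, d, e, f}, {c, d, e, f, g}.
Intersecting these: cl(A) = {c, d, f}.
∂A = cl(A) ∖ int(A) = {c, d, f} ∖ {f} = {c, d}.


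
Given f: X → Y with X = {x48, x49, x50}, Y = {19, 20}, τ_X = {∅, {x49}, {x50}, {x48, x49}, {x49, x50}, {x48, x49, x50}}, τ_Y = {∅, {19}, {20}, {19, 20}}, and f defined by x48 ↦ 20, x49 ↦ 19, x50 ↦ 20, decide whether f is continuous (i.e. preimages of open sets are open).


f is NOT continuous.

Compute f^{-1}(U) for each U ∈ τ_Y:
  U = ∅: f^{-1}(U) = ∅ ∈ τ_X ✓.
  U = {19}: f^{-1}(U) = {x49} ∈ τ_X ✓.
  U = {20}: f^{-1}(U) = {x48, x50} ∉ τ_X ✗.
  U = {19, 20}: f^{-1}(U) = {x48, x49, x50} ∈ τ_X ✓.
Found U = {20} with f^{-1}(U) = {x48, x50} not in τ_X. Therefore f is NOT continuous.


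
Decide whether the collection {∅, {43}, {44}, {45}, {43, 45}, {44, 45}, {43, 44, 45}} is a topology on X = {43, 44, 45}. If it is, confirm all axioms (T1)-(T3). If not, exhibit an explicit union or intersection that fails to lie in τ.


τ is NOT a topology on X.

Axiom (T1): ∅ ∈ τ? Yes; X ∈ τ? Yes.
Axiom (T2/T3): check pairwise unions and intersections of members of τ.
Counterexample for (T2): {43} ∪ {44} = {43, 44} ∉ τ. Therefore τ is NOT a topology.


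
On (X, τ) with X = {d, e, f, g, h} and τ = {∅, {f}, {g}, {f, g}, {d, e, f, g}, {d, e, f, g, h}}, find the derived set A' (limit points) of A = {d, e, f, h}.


A' = {d, e, h}

For each x ∈ X, list the open sets U ∈ τ with x ∈ U, then check whether U ∩ (A ∖ {x}) ≠ ∅ for every such U.
  x = d: opens ∋ x are {d, e, f, g}, {d, e, f, g, h}; each meets A ∖ {d}, so x IS a limit point.
  x = e: opens ∋ x are {d, e, f, g}, {d, e, f, g, h}; each meets A ∖ {e}, so x IS a limit point.
  x = f: open {f} ∋ x has {f} ∩ (A ∖ {f}) = ∅, so x is NOT a limit point.
  x = g: open {g} ∋ x has {g} ∩ (A ∖ {g}) = ∅, so x is NOT a limit point.
  x = h: opens ∋ x are {d, e, f, g, h}; each meets A ∖ {h}, so x IS a limit point.
Collecting: A' = {d, e, h}.


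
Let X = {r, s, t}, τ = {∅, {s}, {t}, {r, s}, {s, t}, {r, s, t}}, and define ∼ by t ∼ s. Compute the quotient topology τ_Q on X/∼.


X/∼ = {[r], [s=t]}; |τ_Q| = 3.

Equivalence classes: [r], [s=t].
Quotient map π: X → X/∼ sends r ↦ [r], s ↦ [s=t], t ↦ [s=t].
For each subset V ⊆ X/∼, compute π^{-1}(V) ⊆ X and check whether π^{-1}(V) ∈ τ. V is open in τ_Q iff π^{-1}(V) ∈ τ.
  V = {}: π^{-1}(V) = ∅ ∈ τ ✓.
  V = {[r]}: π^{-1}(V) = {r} ∉ τ ✗.
  V = {[s=t]}: π^{-1}(V) = {s, t} ∈ τ ✓.
  V = {[r], [s=t]}: π^{-1}(V) = {r, s, t} ∈ τ ✓.
Open sets in the quotient: τ_Q = {{}, {[s=t]}, {[r], [s=t]}} (3 elements).


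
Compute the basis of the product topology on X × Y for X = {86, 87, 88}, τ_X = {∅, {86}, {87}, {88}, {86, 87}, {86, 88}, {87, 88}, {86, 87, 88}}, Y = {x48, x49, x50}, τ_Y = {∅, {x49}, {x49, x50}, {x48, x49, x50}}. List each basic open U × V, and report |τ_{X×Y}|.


Basis B = {∅ × ∅, {86} × {x49}, {87} × {x49}, {88} × {x49}, {86} × {x49, x50}, {86, 87} × {x49}, {86, 88} × {x49}, {87} × {x49, x50}, {87, 88} × {x49}, {88} × {x49, x50}, {86} × {x48, x49, x50}, {86, 87, 88} × {x49}, {87} × {x48, x49, x50}, {88} × {x48, x49, x50}, {86, 87} × {x49, x50}, {86, 88} × {x49, x50}, {87, 88} × {x49, x50}, {86, 87} × {x48, x49, x50}, {86, 88} × {x48, x49, x50}, {86, 87, 88} × {x49, x50}, {87, 88} × {x48, x49, x50}, {86, 87, 88} × {x48, x49, x50}}; |τ_{X×Y}| = 64.

Enumerate products U × V with U ∈ τ_X, V ∈ τ_Y (deduplicated):
  ∅ × ∅ = {} (∅)
  {86} × {x49} = {(86,x49)}
  {87} × {x49} = {(87,x49)}
  {88} × {x49} = {(88,x49)}
  {86} × {x49, x50} = {(86,x49), (86,x50)}
  {86, 87} × {x49} = {(86,x49), (87,x49)}
  {86, 88} × {x49} = {(86,x49), (88,x49)}
  {87} × {x49, x50} = {(87,x49), (87,x50)}
  {87, 88} × {x49} = {(87,x49), (88,x49)}
  {88} × {x49, x50} = {(88,x49), (88,x50)}
  {86} × {x48, x49, x50} = {(86,x48), (86,x49), (86,x50)}
  {86, 87, 88} × {x49} = {(86,x49), (87,x49), (88,x49)}
  {87} × {x48, x49, x50} = {(87,x48), (87,x49), (87,x50)}
  {88} × {x48, x49, x50} = {(88,x48), (88,x49), (88,x50)}
  {86, 87} × {x49, x50} = {(86,x49), (86,x50), (87,x49), (87,x50)}
  {86, 88} × {x49, x50} = {(86,x49), (86,x50), (88,x49), (88,x50)}
  {87, 88} × {x49, x50} = {(87,x49), (87,x50), (88,x49), (88,x50)}
  {86, 87} × {x48, x49, x50} = {(86,x48), (86,x49), (86,x50), (87,x48), (87,x49), (87,x50)}
  {86, 88} × {x48, x49, x50} = {(86,x48), (86,x49), (86,x50), (88,x48), (88,x49), (88,x50)}
  {86, 87, 88} × {x49, x50} = {(86,x49), (86,x50), (87,x49), (87,x50), (88,x49), (88,x50)}
  {87, 88} × {x48, x49, x50} = {(87,x48), (87,x49), (87,x50), (88,x48), (88,x49), (88,x50)}
  {86, 87, 88} × {x48, x49, x50} = {(86,x48), (86,x49), (86,x50), (87,x48), (87,x49), (87,x50), (88,x48), (88,x49), (88,x50)}
These 22 distinct sets form the basis B.
Close under arbitrary unions to get τ_{X×Y}; counting gives |τ_{X×Y}| = 64.


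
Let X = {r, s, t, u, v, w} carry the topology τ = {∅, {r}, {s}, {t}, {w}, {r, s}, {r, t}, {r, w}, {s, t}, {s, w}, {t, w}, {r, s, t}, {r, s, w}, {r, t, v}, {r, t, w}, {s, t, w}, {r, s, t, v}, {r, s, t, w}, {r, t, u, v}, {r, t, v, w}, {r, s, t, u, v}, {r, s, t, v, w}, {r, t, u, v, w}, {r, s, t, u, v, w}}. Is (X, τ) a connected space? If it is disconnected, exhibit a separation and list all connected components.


(X, τ) is disconnected; components = [{s}, {w}, {r, t, u, v}].

Find clopen sets (U ∈ τ with X ∖ U ∈ τ):
  U = ∅, X ∖ U = {r, s, t, u, v, w} — both open, so U is clopen.
  U = {s}, X ∖ U = {r, t, u, v, w} — both open, so U is clopen.
  U = {w}, X ∖ U = {r, s, t, u, v} — both open, so U is clopen.
  U = {s, w}, X ∖ U = {r, t, u, v} — both open, so U is clopen.
  U = {r, t, u, v}, X ∖ U = {s, w} — both open, so U is clopen.
  U = {r, s, t, u, v}, X ∖ U = {w} — both open, so U is clopen.
  U = {r, t, u, v, w}, X ∖ U = {s} — both open, so U is clopen.
  U = {r, s, t, u, v, w}, X ∖ U = ∅ — both open, so U is clopen.
Nontrivial clopen(s) exist: e.g. {r, s, t, u, v}. So (X, τ) is disconnected.
Compute connected components by grouping points that agree on all clopens:
  component: {s}
  component: {w}
  component: {r, t, u, v}


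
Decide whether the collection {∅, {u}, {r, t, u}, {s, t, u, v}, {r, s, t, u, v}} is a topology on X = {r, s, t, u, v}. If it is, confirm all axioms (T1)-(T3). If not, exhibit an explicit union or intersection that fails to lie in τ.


τ is NOT a topology on X.

Axiom (T1): ∅ ∈ τ? Yes; X ∈ τ? Yes.
Axiom (T2/T3): check pairwise unions and intersections of members of τ.
Counterexample for (T3): {r, t, u} ∩ {s, t, u, v} = {t, u} ∉ τ. Therefore τ is NOT a topology.


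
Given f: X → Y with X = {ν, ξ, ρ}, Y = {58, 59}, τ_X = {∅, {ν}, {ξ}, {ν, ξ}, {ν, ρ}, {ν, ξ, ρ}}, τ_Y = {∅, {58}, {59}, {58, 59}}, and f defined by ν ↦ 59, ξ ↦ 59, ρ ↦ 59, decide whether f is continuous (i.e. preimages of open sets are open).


f IS continuous.

Compute f^{-1}(U) for each U ∈ τ_Y:
  U = ∅: f^{-1}(U) = ∅ ∈ τ_X ✓.
  U = {58}: f^{-1}(U) = ∅ ∈ τ_X ✓.
  U = {59}: f^{-1}(U) = {ν, ξ, ρ} ∈ τ_X ✓.
  U = {58, 59}: f^{-1}(U) = {ν, ξ, ρ} ∈ τ_X ✓.
Every preimage lies in τ_X, so f IS continuous.


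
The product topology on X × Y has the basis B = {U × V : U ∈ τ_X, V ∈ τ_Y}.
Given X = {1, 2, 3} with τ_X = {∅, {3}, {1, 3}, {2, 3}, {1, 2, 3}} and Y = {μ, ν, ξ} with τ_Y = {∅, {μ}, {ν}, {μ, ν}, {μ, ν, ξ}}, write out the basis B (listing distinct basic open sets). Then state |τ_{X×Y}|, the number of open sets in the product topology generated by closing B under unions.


Basis B = {∅ × ∅, {3} × {μ}, {3} × {ν}, {1, 3} × {μ}, {1, 3} × {ν}, {2, 3} × {μ}, {2, 3} × {ν}, {3} × {μ, ν}, {1, 2, 3} × {μ}, {1, 2, 3} × {ν}, {3} × {μ, ν, ξ}, {1, 3} × {μ, ν}, {2, 3} × {μ, ν}, {1, 3} × {μ, ν, ξ}, {1, 2, 3} × {μ, ν}, {2, 3} × {μ, ν, ξ}, {1, 2, 3} × {μ, ν, ξ}}; |τ_{X×Y}| = 50.

Enumerate products U × V with U ∈ τ_X, V ∈ τ_Y (deduplicated):
  ∅ × ∅ = {} (∅)
  {3} × {μ} = {(3,μ)}
  {3} × {ν} = {(3,ν)}
  {1, 3} × {μ} = {(1,μ), (3,μ)}
  {1, 3} × {ν} = {(1,ν), (3,ν)}
  {2, 3} × {μ} = {(2,μ), (3,μ)}
  {2, 3} × {ν} = {(2,ν), (3,ν)}
  {3} × {μ, ν} = {(3,μ), (3,ν)}
  {1, 2, 3} × {μ} = {(1,μ), (2,μ), (3,μ)}
  {1, 2, 3} × {ν} = {(1,ν), (2,ν), (3,ν)}
  {3} × {μ, ν, ξ} = {(3,μ), (3,ν), (3,ξ)}
  {1, 3} × {μ, ν} = {(1,μ), (1,ν), (3,μ), (3,ν)}
  {2, 3} × {μ, ν} = {(2,μ), (2,ν), (3,μ), (3,ν)}
  {1, 3} × {μ, ν, ξ} = {(1,μ), (1,ν), (1,ξ), (3,μ), (3,ν), (3,ξ)}
  {1, 2, 3} × {μ, ν} = {(1,μ), (1,ν), (2,μ), (2,ν), (3,μ), (3,ν)}
  {2, 3} × {μ, ν, ξ} = {(2,μ), (2,ν), (2,ξ), (3,μ), (3,ν), (3,ξ)}
  {1, 2, 3} × {μ, ν, ξ} = {(1,μ), (1,ν), (1,ξ), (2,μ), (2,ν), (2,ξ), (3,μ), (3,ν), (3,ξ)}
These 17 distinct sets form the basis B.
Close under arbitrary unions to get τ_{X×Y}; counting gives |τ_{X×Y}| = 50.


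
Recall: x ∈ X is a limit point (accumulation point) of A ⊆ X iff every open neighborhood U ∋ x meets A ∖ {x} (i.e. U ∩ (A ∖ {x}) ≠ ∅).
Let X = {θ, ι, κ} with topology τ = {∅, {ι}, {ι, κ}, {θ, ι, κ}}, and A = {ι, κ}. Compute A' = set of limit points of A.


A' = {θ, κ}

For each x ∈ X, list the open sets U ∈ τ with x ∈ U, then check whether U ∩ (A ∖ {x}) ≠ ∅ for every such U.
  x = θ: opens ∋ x are {θ, ι, κ}; each meets A ∖ {θ}, so x IS a limit point.
  x = ι: open {ι} ∋ x has {ι} ∩ (A ∖ {ι}) = ∅, so x is NOT a limit point.
  x = κ: opens ∋ x are {ι, κ}, {θ, ι, κ}; each meets A ∖ {κ}, so x IS a limit point.
Collecting: A' = {θ, κ}.


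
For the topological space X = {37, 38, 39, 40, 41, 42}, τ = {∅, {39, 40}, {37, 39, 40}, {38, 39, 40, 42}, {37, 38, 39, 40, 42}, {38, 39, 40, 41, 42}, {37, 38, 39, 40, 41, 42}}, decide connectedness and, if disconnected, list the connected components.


(X, τ) is connected.

Find clopen sets (U ∈ τ with X ∖ U ∈ τ):
  U = ∅, X ∖ U = {37, 38, 39, 40, 41, 42} — both open, so U is clopen.
  U = {37, 38, 39, 40, 41, 42}, X ∖ U = ∅ — both open, so U is clopen.
Only trivial clopens (∅ and X) exist, so (X, τ) is connected.
Compute connected components by grouping points that agree on all clopens:
  component: {37, 38, 39, 40, 41, 42}


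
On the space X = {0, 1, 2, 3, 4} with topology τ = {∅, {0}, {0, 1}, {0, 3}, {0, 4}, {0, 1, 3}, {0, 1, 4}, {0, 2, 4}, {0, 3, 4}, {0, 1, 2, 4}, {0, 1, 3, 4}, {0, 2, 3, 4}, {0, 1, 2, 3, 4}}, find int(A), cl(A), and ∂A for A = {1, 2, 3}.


int(A) = ∅, cl(A) = {1, 2, 3}, ∂A = {1, 2, 3}.

Closed sets in (X, τ) are complements of opens:
  closed(X, τ) = {∅, {1}, {2}, {3}, {1, 2}, {1, 3}, {2, 3}, {2, 4}, {1, 2, 3}, {1, 2, 4}, {2, 3, 4}, {1, 2, 3, 4}, {0, 1, 2, 3, 4}}.
int(A) = ⋃ {U ∈ τ : U ⊆ A}. Opens contained in A: ∅.
Taking the union of these: int(A) = ∅.
cl(A) = ⋂ {C closed : A ⊆ C}. Closed sets containing A: {1, 2, 3}, {1, 2, 3, 4}, {0, 1, 2, 3, 4}.
Intersecting these: cl(A) = {1, 2, 3}.
∂A = cl(A) ∖ int(A) = {1, 2, 3} ∖ ∅ = {1, 2, 3}.


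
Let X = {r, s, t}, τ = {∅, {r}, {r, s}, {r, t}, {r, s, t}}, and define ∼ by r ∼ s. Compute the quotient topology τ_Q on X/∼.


X/∼ = {[r=s], [t]}; |τ_Q| = 3.

Equivalence classes: [r=s], [t].
Quotient map π: X → X/∼ sends r ↦ [r=s], s ↦ [r=s], t ↦ [t].
For each subset V ⊆ X/∼, compute π^{-1}(V) ⊆ X and check whether π^{-1}(V) ∈ τ. V is open in τ_Q iff π^{-1}(V) ∈ τ.
  V = {}: π^{-1}(V) = ∅ ∈ τ ✓.
  V = {[r=s]}: π^{-1}(V) = {r, s} ∈ τ ✓.
  V = {[t]}: π^{-1}(V) = {t} ∉ τ ✗.
  V = {[r=s], [t]}: π^{-1}(V) = {r, s, t} ∈ τ ✓.
Open sets in the quotient: τ_Q = {{}, {[r=s]}, {[r=s], [t]}} (3 elements).


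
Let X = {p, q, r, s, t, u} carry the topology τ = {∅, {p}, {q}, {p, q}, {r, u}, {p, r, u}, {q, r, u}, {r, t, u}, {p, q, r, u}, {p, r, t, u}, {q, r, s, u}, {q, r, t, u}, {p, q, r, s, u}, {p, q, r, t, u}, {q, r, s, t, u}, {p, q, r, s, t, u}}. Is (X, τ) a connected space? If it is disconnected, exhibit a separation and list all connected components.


(X, τ) is disconnected; components = [{p}, {q, r, s, t, u}].

Find clopen sets (U ∈ τ with X ∖ U ∈ τ):
  U = ∅, X ∖ U = {p, q, r, s, t, u} — both open, so U is clopen.
  U = {p}, X ∖ U = {q, r, s, t, u} — both open, so U is clopen.
  U = {q, r, s, t, u}, X ∖ U = {p} — both open, so U is clopen.
  U = {p, q, r, s, t, u}, X ∖ U = ∅ — both open, so U is clopen.
Nontrivial clopen(s) exist: e.g. {q, r, s, t, u}. So (X, τ) is disconnected.
Compute connected components by grouping points that agree on all clopens:
  component: {p}
  component: {q, r, s, t, u}


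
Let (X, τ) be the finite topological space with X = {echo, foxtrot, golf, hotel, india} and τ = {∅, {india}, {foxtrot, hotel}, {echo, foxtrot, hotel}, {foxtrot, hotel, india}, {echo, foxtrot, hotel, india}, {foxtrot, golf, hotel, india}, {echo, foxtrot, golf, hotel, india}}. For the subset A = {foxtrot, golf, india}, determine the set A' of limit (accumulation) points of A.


A' = {echo, golf, hotel}

For each x ∈ X, list the open sets U ∈ τ with x ∈ U, then check whether U ∩ (A ∖ {x}) ≠ ∅ for every such U.
  x = echo: opens ∋ x are {echo, foxtrot, hotel}, {echo, foxtrot, hotel, india}, {echo, foxtrot, golf, hotel, india}; each meets A ∖ {echo}, so x IS a limit point.
  x = foxtrot: open {foxtrot, hotel} ∋ x has {foxtrot, hotel} ∩ (A ∖ {foxtrot}) = ∅, so x is NOT a limit point.
  x = golf: opens ∋ x are {foxtrot, golf, hotel, india}, {echo, foxtrot, golf, hotel, india}; each meets A ∖ {golf}, so x IS a limit point.
  x = hotel: opens ∋ x are {foxtrot, hotel}, {echo, foxtrot, hotel}, {foxtrot, hotel, india}, {echo, foxtrot, hotel, india}, {foxtrot, golf, hotel, india}, {echo, foxtrot, golf, hotel, india}; each meets A ∖ {hotel}, so x IS a limit point.
  x = india: open {india} ∋ x has {india} ∩ (A ∖ {india}) = ∅, so x is NOT a limit point.
Collecting: A' = {echo, golf, hotel}.


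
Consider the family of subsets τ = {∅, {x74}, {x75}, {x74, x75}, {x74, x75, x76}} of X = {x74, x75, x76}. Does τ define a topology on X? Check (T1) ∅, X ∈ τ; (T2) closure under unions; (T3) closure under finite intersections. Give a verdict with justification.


τ IS a topology on X.

Axiom (T1): ∅ ∈ τ? Yes; X ∈ τ? Yes.
Axiom (T2/T3): check pairwise unions and intersections of members of τ.
All pairwise intersections and unions checked — each lies in τ. Therefore τ satisfies (T1), (T2), (T3): it IS a topology on X.


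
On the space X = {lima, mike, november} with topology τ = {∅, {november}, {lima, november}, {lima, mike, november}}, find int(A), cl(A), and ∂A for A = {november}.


int(A) = {november}, cl(A) = {lima, mike, november}, ∂A = {lima, mike}.

Closed sets in (X, τ) are complements of opens:
  closed(X, τ) = {∅, {mike}, {lima, mike}, {lima, mike, november}}.
int(A) = ⋃ {U ∈ τ : U ⊆ A}. Opens contained in A: ∅, {november}.
Taking the union of these: int(A) = {november}.
cl(A) = ⋂ {C closed : A ⊆ C}. Closed sets containing A: {lima, mike, november}.
Intersecting these: cl(A) = {lima, mike, november}.
∂A = cl(A) ∖ int(A) = {lima, mike, november} ∖ {november} = {lima, mike}.


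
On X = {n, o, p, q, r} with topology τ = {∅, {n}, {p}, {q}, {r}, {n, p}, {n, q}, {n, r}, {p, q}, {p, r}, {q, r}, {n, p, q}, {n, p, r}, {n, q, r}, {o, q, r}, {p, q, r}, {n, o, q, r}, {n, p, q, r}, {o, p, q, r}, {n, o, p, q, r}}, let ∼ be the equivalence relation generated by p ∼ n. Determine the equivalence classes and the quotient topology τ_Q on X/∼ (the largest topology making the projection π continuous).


X/∼ = {[n=p], [o], [q], [r]}; |τ_Q| = 10.

Equivalence classes: [n=p], [o], [q], [r].
Quotient map π: X → X/∼ sends n ↦ [n=p], o ↦ [o], p ↦ [n=p], q ↦ [q], r ↦ [r].
For each subset V ⊆ X/∼, compute π^{-1}(V) ⊆ X and check whether π^{-1}(V) ∈ τ. V is open in τ_Q iff π^{-1}(V) ∈ τ.
  V = {}: π^{-1}(V) = ∅ ∈ τ ✓.
  V = {[n=p]}: π^{-1}(V) = {n, p} ∈ τ ✓.
  V = {[o]}: π^{-1}(V) = {o} ∉ τ ✗.
  V = {[n=p], [o]}: π^{-1}(V) = {n, o, p} ∉ τ ✗.
  V = {[q]}: π^{-1}(V) = {q} ∈ τ ✓.
  V = {[n=p], [q]}: π^{-1}(V) = {n, p, q} ∈ τ ✓.
  V = {[o], [q]}: π^{-1}(V) = {o, q} ∉ τ ✗.
  V = {[n=p], [o], [q]}: π^{-1}(V) = {n, o, p, q} ∉ τ ✗.
  V = {[r]}: π^{-1}(V) = {r} ∈ τ ✓.
  V = {[n=p], [r]}: π^{-1}(V) = {n, p, r} ∈ τ ✓.
  V = {[o], [r]}: π^{-1}(V) = {o, r} ∉ τ ✗.
  V = {[n=p], [o], [r]}: π^{-1}(V) = {n, o, p, r} ∉ τ ✗.
  V = {[q], [r]}: π^{-1}(V) = {q, r} ∈ τ ✓.
  V = {[n=p], [q], [r]}: π^{-1}(V) = {n, p, q, r} ∈ τ ✓.
  V = {[o], [q], [r]}: π^{-1}(V) = {o, q, r} ∈ τ ✓.
  V = {[n=p], [o], [q], [r]}: π^{-1}(V) = {n, o, p, q, r} ∈ τ ✓.
Open sets in the quotient: τ_Q = {{}, {[n=p]}, {[q]}, {[n=p], [q]}, {[r]}, {[n=p], [r]}, {[q], [r]}, {[n=p], [q], [r]}, {[o], [q], [r]}, {[n=p], [o], [q], [r]}} (10 elements).


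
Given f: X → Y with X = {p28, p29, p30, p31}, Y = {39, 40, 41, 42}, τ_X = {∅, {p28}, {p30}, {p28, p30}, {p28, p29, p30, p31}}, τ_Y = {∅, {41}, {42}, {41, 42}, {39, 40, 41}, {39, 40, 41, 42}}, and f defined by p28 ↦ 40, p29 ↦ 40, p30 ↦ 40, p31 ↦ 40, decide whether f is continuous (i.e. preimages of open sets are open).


f IS continuous.

Compute f^{-1}(U) for each U ∈ τ_Y:
  U = ∅: f^{-1}(U) = ∅ ∈ τ_X ✓.
  U = {41}: f^{-1}(U) = ∅ ∈ τ_X ✓.
  U = {42}: f^{-1}(U) = ∅ ∈ τ_X ✓.
  U = {41, 42}: f^{-1}(U) = ∅ ∈ τ_X ✓.
  U = {39, 40, 41}: f^{-1}(U) = {p28, p29, p30, p31} ∈ τ_X ✓.
  U = {39, 40, 41, 42}: f^{-1}(U) = {p28, p29, p30, p31} ∈ τ_X ✓.
Every preimage lies in τ_X, so f IS continuous.


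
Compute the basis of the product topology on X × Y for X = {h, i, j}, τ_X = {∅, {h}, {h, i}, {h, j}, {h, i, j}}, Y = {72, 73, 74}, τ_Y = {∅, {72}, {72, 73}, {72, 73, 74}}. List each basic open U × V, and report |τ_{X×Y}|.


Basis B = {∅ × ∅, {h} × {72}, {h} × {72, 73}, {h, i} × {72}, {h, j} × {72}, {h} × {72, 73, 74}, {h, i, j} × {72}, {h, i} × {72, 73}, {h, j} × {72, 73}, {h, i} × {72, 73, 74}, {h, j} × {72, 73, 74}, {h, i, j} × {72, 73}, {h, i, j} × {72, 73, 74}}; |τ_{X×Y}| = 30.

Enumerate products U × V with U ∈ τ_X, V ∈ τ_Y (deduplicated):
  ∅ × ∅ = {} (∅)
  {h} × {72} = {(h,72)}
  {h} × {72, 73} = {(h,72), (h,73)}
  {h, i} × {72} = {(h,72), (i,72)}
  {h, j} × {72} = {(h,72), (j,72)}
  {h} × {72, 73, 74} = {(h,72), (h,73), (h,74)}
  {h, i, j} × {72} = {(h,72), (i,72), (j,72)}
  {h, i} × {72, 73} = {(h,72), (h,73), (i,72), (i,73)}
  {h, j} × {72, 73} = {(h,72), (h,73), (j,72), (j,73)}
  {h, i} × {72, 73, 74} = {(h,72), (h,73), (h,74), (i,72), (i,73), (i,74)}
  {h, j} × {72, 73, 74} = {(h,72), (h,73), (h,74), (j,72), (j,73), (j,74)}
  {h, i, j} × {72, 73} = {(h,72), (h,73), (i,72), (i,73), (j,72), (j,73)}
  {h, i, j} × {72, 73, 74} = {(h,72), (h,73), (h,74), (i,72), (i,73), (i,74), (j,72), (j,73), (j,74)}
These 13 distinct sets form the basis B.
Close under arbitrary unions to get τ_{X×Y}; counting gives |τ_{X×Y}| = 30.
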